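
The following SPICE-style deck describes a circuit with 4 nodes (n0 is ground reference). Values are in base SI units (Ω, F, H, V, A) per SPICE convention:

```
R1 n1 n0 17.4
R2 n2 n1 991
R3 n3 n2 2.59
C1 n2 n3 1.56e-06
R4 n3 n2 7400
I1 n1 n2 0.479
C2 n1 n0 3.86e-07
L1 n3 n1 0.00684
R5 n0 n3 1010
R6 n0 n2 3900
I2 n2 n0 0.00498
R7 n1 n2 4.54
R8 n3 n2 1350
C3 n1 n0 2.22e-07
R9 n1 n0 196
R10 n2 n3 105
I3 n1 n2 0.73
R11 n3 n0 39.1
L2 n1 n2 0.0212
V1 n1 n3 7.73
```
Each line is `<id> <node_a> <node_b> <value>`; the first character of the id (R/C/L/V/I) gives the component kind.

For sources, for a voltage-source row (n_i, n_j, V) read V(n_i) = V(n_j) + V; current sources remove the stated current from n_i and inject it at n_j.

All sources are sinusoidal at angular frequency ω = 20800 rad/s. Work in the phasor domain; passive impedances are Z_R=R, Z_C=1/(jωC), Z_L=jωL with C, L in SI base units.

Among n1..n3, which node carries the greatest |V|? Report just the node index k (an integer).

3

Apply KCL at each of the 3 non-ground nodes and solve the resulting linear system.
Node n1: branches {R1, R2, I1, C2, L1, R7, C3, R9, I3, L2, V1} → V_1 = 2.206-0.3113j
Node n2: branches {R2, R3, C1, R4, I1, R6, I2, R7, R8, R10, I3, L2} → V_2 = -0.8185-0.5694j
Node n3: branches {R3, C1, R4, L1, R5, R8, R10, R11, V1} → V_3 = -5.524-0.3113j
Source currents: i(V1)=-2.021-0.004317j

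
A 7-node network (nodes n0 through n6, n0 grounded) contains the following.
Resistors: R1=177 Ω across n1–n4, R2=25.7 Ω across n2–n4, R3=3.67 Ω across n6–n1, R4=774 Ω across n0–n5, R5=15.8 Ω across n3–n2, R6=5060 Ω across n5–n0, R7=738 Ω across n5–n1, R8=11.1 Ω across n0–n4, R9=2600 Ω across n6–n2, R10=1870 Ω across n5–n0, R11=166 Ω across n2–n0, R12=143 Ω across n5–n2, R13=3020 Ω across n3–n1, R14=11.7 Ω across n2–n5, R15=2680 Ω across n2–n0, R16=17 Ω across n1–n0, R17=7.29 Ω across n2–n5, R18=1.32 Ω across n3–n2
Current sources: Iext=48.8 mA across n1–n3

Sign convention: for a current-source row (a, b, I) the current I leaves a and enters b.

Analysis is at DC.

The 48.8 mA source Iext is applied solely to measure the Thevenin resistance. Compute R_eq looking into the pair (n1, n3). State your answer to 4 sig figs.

MNA unknowns: 6 node voltages V₁..V_6
R1: Y=0.005650 on G[1,4]
R2: Y=0.03891 on G[2,4]
R3: Y=0.2725 on G[6,1]
R4: Y=0.001292 on G[0,5]
R5: Y=0.06329 on G[3,2]
R6: Y=0.0001976 on G[5,0]
R7: Y=0.001355 on G[5,1]
R8: Y=0.09009 on G[0,4]
R9: Y=0.0003846 on G[6,2]
R10: Y=0.0005348 on G[5,0]
R11: Y=0.006024 on G[2,0]
R12: Y=0.006993 on G[5,2]
R13: Y=0.0003311 on G[3,1]
R14: Y=0.08547 on G[2,5]
R15: Y=0.0003731 on G[2,0]
R16: Y=0.05882 on G[1,0]
R17: Y=0.1372 on G[2,5]
R18: Y=0.7576 on G[3,2]
Iext: z[1]−=0.0488, z[3]+=0.0488
solve → V1=-0.6682, V2=1.215, V3=1.274, V4=0.3232, V5=1.194, V6=-0.6656

R_eq = 39.80 Ω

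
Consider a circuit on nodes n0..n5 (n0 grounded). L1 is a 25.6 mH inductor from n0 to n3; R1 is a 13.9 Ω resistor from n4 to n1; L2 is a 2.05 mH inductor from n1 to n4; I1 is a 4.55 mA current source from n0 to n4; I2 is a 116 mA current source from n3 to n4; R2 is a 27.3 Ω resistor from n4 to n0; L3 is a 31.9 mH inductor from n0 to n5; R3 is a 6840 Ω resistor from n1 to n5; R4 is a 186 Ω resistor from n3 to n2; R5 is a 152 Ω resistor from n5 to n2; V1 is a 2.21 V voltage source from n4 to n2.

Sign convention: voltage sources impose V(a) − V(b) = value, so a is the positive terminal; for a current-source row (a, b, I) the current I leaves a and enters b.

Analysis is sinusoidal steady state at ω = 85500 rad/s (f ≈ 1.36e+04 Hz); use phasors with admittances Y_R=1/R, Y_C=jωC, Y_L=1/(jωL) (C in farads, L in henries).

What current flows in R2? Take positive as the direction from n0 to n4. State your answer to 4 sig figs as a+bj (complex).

Apply KCL at each of the 5 non-ground nodes and solve the resulting linear system.
Node n1: branches {R1, L2, R3} → V_1 = 0.1529-0.3127j
Node n2: branches {R4, R5, V1} → V_2 = -2.053-0.3121j
Node n3: branches {L1, I2, R4} → V_3 = -23.43-2.303j
Node n4: branches {R1, L2, I1, I2, R2, V1} → V_4 = 0.1572-0.3121j
Node n5: branches {L3, R3, R5} → V_5 = -1.982-0.4202j
Source currents: i(V1)=0.1145+0.01142j

-0.005756+0.01143j A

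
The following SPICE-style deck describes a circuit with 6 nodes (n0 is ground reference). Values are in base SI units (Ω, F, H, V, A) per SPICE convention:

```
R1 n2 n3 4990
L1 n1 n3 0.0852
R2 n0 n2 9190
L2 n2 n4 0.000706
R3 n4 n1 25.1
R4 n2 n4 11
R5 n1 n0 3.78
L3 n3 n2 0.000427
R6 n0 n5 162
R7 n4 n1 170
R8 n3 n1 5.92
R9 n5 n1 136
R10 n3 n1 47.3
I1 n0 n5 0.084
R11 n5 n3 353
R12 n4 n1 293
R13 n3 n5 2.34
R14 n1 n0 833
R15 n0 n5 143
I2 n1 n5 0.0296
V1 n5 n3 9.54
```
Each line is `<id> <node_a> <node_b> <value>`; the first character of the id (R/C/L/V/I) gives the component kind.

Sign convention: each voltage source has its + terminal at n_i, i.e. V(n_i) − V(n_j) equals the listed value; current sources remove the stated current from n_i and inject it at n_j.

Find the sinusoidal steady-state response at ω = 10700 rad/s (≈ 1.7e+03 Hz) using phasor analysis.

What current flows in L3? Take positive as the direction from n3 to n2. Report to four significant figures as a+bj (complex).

Apply KCL at each of the 5 non-ground nodes and solve the resulting linear system.
Node n1: branches {L1, R3, R5, R7, R8, R9, R10, R12, R14, I2} → V_1 = -0.1337+0.0009667j
Node n2: branches {R1, R2, L2, R4, L3} → V_2 = -0.4399+0.03507j
Node n3: branches {R1, L1, L3, R8, R10, R11, R13, V1} → V_3 = -0.4583-0.01980j
Node n4: branches {L2, R3, R4, R7, R12} → V_4 = -0.3772+0.08239j
Node n5: branches {R6, R9, I1, R11, R13, R15, I2, V1} → V_5 = 9.082-0.01980j
Source currents: i(V1)=-4.178+0.0004134j

-0.01201+0.004016j A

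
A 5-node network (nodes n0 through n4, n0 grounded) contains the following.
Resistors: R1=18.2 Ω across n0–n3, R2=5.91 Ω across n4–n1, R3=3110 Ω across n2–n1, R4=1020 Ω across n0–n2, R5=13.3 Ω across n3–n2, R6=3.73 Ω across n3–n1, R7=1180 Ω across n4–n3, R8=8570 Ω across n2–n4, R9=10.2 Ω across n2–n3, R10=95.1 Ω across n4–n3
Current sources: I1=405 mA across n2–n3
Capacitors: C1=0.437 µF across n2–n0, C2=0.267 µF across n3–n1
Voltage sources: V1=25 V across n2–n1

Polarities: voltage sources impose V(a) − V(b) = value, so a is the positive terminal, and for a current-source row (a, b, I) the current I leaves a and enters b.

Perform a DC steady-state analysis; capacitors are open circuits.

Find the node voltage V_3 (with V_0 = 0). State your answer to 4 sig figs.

Apply KCL at each of the 4 non-ground nodes and solve the resulting linear system.
Node n1: branches {R2, R3, R6, C2, V1} → V_1 = -10.76
Node n2: branches {R3, R4, I1, R5, C1, R8, R9, V1} → V_2 = 14.24
Node n3: branches {R1, I1, R5, R6, R7, C2, R9, R10} → V_3 = -0.2540
Node n4: branches {R2, R7, R8, R10} → V_4 = -10.09
Source currents: i(V1)=-2.940

-0.2540 V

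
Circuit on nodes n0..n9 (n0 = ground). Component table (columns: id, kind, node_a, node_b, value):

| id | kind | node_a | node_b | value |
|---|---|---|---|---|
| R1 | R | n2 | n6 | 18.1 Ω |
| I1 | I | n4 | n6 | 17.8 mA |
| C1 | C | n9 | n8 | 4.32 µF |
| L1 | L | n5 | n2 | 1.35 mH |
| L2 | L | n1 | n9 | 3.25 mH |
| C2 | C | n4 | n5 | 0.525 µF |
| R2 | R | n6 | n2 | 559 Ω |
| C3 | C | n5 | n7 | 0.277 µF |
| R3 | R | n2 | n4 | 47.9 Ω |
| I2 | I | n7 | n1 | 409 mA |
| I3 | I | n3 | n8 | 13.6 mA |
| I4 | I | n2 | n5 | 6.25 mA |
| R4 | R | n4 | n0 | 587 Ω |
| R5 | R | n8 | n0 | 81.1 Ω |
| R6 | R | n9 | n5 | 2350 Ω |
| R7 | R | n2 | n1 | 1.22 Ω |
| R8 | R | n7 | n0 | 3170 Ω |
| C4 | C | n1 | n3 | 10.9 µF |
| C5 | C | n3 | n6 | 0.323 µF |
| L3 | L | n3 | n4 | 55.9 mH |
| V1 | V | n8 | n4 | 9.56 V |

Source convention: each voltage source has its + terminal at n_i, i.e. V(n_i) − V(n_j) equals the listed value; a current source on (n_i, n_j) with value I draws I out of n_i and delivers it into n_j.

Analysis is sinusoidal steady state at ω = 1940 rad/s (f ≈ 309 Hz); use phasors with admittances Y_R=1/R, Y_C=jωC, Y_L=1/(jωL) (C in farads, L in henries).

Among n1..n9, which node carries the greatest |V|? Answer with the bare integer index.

7

Apply KCL at each of the 9 non-ground nodes and solve the resulting linear system.
Node n1: branches {L2, I2, R7, C4} → V_1 = 4.608-15.01j
Node n2: branches {R1, L1, R2, R3, I4, R7} → V_2 = 4.116-15.16j
Node n3: branches {I3, C4, C5, L3} → V_3 = 8.840-15.78j
Node n4: branches {I1, C2, R3, R4, L3, V1} → V_4 = -1.164-12.50j
Node n5: branches {L1, C2, C3, I4, R6} → V_5 = 4.590-15.96j
Node n6: branches {R1, I1, R2, C5} → V_6 = 4.436-15.11j
Node n7: branches {C3, I2, R8} → V_7 = -321.9+556.2j
Node n8: branches {C1, I3, R5, V1} → V_8 = 8.396-12.50j
Node n9: branches {C1, L2, R6} → V_9 = 4.399-15.15j
Source currents: i(V1)=-0.06771+0.1207j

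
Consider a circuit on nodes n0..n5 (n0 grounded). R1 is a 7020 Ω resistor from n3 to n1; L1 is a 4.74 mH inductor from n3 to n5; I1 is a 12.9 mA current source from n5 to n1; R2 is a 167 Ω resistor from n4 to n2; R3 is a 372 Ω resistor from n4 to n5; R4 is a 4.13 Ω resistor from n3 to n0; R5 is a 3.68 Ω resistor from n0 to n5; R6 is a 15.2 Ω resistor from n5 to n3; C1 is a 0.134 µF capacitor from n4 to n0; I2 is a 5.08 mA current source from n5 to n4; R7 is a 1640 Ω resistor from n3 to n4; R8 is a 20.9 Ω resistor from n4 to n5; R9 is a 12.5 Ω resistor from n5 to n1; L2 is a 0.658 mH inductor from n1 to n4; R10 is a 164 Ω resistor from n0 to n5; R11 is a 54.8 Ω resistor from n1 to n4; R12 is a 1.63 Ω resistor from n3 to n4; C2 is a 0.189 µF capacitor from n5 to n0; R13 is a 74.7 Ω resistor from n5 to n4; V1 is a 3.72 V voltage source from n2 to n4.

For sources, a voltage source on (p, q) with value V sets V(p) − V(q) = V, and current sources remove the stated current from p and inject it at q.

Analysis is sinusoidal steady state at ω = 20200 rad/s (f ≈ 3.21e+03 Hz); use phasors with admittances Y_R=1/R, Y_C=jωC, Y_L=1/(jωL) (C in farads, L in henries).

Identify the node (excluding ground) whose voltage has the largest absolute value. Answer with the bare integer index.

Element admittances at ω=20200 rad/s:
  Y(R1) = 0.0001425+0.000j S between n3,n1
  Y(L1) = 0.000-0.01044j S between n3,n5
  I1: injects 0.0129 A into n1 (from n5)
  Y(R2) = 0.005988+0.000j S between n4,n2
  Y(R3) = 0.002688+0.000j S between n4,n5
  Y(R4) = 0.2421+0.000j S between n3,n0
  Y(R5) = 0.2717+0.000j S between n0,n5
  Y(R6) = 0.06579+0.000j S between n5,n3
  Y(C1) = 0.000+0.002707j S between n4,n0
  I2: injects 0.00508 A into n4 (from n5)
  Y(R7) = 0.0006098+0.000j S between n3,n4
  Y(R8) = 0.04785+0.000j S between n4,n5
  Y(R9) = 0.08000+0.000j S between n5,n1
  Y(L2) = 0.000-0.07524j S between n1,n4
  Y(R10) = 0.006098+0.000j S between n0,n5
  Y(R11) = 0.01825+0.000j S between n1,n4
  Y(R12) = 0.6135+0.000j S between n3,n4
  Y(C2) = 0.000+0.003818j S between n5,n0
  Y(R13) = 0.01339+0.000j S between n5,n4
  V1: constraint V(n2)−V(n4) = 3.72
Assemble and solve the 6×6 MNA system:
  V(n1)=0.08367+0.04270j  V(n2)=3.750-0.008951j  V(n3)=0.01919-0.005227j  V(n4)=0.03042-0.008951j  V(n5)=-0.01675+0.004489j
  i(V1)=-0.02228+0.000j

2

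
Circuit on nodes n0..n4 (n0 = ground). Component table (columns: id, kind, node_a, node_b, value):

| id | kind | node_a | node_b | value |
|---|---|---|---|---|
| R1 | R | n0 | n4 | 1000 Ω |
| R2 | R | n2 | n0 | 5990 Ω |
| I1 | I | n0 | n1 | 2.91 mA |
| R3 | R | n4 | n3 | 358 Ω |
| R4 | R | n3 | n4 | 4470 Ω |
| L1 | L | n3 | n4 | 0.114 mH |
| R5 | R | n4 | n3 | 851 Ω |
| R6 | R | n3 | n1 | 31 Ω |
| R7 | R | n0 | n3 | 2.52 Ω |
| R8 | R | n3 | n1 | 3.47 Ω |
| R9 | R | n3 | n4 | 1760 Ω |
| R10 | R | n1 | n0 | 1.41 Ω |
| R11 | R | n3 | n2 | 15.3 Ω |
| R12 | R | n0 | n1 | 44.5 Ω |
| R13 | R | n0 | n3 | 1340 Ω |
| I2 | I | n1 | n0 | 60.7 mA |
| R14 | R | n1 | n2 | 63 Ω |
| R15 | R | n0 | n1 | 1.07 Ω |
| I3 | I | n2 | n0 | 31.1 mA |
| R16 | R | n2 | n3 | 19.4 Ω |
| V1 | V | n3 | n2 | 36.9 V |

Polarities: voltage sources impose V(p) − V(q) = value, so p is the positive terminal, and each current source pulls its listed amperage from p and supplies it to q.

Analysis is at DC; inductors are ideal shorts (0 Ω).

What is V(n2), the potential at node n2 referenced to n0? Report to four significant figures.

-36.23 V

Apply KCL at each of the 4 non-ground nodes and solve the resulting linear system.
Node n1: branches {I1, R6, R8, R10, R12, I2, R14, R15} → V_1 = -0.2093
Node n2: branches {R2, R11, R14, I3, R16, V1} → V_2 = -36.23
Node n3: branches {R3, R4, L1, R5, R6, R7, R8, R9, R11, R13, R16, V1} → V_3 = 0.6671
Node n4: branches {R1, R3, R4, L1, R5, R9} → V_4 = 0.6671
Source currents: i(L1)=0.0006671, i(V1)=-4.861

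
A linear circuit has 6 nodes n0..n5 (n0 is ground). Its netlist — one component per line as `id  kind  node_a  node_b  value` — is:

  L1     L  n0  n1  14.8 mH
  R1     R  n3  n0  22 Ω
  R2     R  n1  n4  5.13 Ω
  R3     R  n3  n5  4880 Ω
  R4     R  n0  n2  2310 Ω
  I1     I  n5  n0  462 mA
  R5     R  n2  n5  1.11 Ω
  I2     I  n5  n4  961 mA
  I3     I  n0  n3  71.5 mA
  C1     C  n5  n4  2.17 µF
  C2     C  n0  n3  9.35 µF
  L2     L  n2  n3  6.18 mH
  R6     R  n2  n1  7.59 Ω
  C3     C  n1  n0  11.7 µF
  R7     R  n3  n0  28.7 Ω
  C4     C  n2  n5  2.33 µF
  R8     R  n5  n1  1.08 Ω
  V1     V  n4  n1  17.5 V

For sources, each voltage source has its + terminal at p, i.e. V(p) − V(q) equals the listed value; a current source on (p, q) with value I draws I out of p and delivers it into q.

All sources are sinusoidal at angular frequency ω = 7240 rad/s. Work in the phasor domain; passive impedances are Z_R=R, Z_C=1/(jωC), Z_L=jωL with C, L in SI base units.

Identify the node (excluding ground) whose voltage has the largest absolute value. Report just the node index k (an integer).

Element admittances at ω=7240 rad/s:
  Y(L1) = 0.000-0.009333j S between n0,n1
  Y(R1) = 0.04545+0.000j S between n3,n0
  Y(R2) = 0.1949+0.000j S between n1,n4
  Y(R3) = 0.0002049+0.000j S between n3,n5
  Y(R4) = 0.0004329+0.000j S between n0,n2
  I1: injects 0.462 A into n0 (from n5)
  Y(R5) = 0.9009+0.000j S between n2,n5
  I2: injects 0.961 A into n4 (from n5)
  I3: injects 0.0715 A into n3 (from n0)
  Y(C1) = 0.000+0.01571j S between n5,n4
  Y(C2) = 0.000+0.06769j S between n0,n3
  Y(L2) = 0.000-0.02235j S between n2,n3
  Y(R6) = 0.1318+0.000j S between n2,n1
  Y(C3) = 0.000+0.08471j S between n1,n0
  Y(R7) = 0.03484+0.000j S between n3,n0
  Y(C4) = 0.000+0.01687j S between n2,n5
  Y(R8) = 0.9259+0.000j S between n5,n1
  V1: constraint V(n4)−V(n1) = 17.5
Assemble and solve the 6×6 MNA system:
  V(n1)=-2.023+8.936j  V(n2)=-3.577+8.929j  V(n3)=2.984-0.6645j  V(n4)=15.48+8.936j  V(n5)=-3.565+9.095j
  i(V1)=-2.453-0.2992j

4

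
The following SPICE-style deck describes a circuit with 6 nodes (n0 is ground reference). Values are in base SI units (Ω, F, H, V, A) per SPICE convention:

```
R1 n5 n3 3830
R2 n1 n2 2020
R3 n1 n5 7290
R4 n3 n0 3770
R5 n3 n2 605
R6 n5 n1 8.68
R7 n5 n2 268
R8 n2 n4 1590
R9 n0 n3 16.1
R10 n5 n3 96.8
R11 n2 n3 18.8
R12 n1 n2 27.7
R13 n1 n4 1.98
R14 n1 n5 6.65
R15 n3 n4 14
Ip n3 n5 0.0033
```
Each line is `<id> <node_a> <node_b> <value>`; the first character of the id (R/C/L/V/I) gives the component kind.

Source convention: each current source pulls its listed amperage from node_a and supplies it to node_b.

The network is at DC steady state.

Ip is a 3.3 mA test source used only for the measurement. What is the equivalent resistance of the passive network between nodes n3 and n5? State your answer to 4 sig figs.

Element admittances at DC:
  Y(R1) = 0.0002611 S between n5,n3
  Y(R2) = 0.0004950 S between n1,n2
  Y(R3) = 0.0001372 S between n1,n5
  Y(R4) = 0.0002653 S between n3,n0
  Y(R5) = 0.001653 S between n3,n2
  Y(R6) = 0.1152 S between n5,n1
  Y(R7) = 0.003731 S between n5,n2
  Y(R8) = 0.0006289 S between n2,n4
  Y(R9) = 0.06211 S between n0,n3
  Y(R10) = 0.01033 S between n5,n3
  Y(R11) = 0.05319 S between n2,n3
  Y(R12) = 0.03610 S between n1,n2
  Y(R13) = 0.5051 S between n1,n4
  Y(R14) = 0.1504 S between n1,n5
  Y(R15) = 0.07143 S between n3,n4
  Ip: injects 0.0033 A into n5 (from n3)
Assemble and solve the 5×5 MNA system:
  V(n1)=0.03283  V(n2)=0.01441  V(n3)=0.000  V(n4)=0.02874  V(n5)=0.04312

R_eq = 13.07 Ω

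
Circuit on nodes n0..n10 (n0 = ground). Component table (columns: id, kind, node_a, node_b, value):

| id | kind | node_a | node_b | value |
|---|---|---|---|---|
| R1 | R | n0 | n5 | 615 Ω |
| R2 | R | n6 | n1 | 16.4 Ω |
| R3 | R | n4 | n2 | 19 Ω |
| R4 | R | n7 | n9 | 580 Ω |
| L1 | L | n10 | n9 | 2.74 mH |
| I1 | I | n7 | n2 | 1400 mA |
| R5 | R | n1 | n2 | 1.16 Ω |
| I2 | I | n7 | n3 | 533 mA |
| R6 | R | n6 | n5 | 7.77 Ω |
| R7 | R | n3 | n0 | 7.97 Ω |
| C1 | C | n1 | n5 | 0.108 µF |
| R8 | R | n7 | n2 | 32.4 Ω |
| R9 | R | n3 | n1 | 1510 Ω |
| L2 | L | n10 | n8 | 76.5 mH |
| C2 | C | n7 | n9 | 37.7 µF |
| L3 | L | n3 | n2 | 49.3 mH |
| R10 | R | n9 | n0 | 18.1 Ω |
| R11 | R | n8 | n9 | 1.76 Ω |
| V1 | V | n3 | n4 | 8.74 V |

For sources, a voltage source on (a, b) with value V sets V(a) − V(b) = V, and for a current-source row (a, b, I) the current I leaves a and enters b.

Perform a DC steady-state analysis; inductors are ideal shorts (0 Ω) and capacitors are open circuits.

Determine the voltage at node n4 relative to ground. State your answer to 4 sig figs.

MNA unknowns: 10 node voltages V₁..V_10 plus 4 source currents (L1, L2, L3, V1)
R1: Y=0.001626 on G[0,5]
R2: Y=0.06098 on G[6,1]
R3: Y=0.05263 on G[4,2]
R4: Y=0.001724 on G[7,9]
L1: row V10−V9=0, i_L1 at 10,9
I1: z[7]−=1.4, z[2]+=1.4
R5: Y=0.8621 on G[1,2]
I2: z[7]−=0.533, z[3]+=0.533
R6: Y=0.1287 on G[6,5]
R7: Y=0.1255 on G[3,0]
C1: Y=0.000 on G[1,5]
R8: Y=0.03086 on G[7,2]
R9: Y=0.0006623 on G[3,1]
L2: row V10−V8=0, i_L2 at 10,8
C2: Y=0.000 on G[7,9]
L3: row V3−V2=0, i_L3 at 3,2
R10: Y=0.05525 on G[9,0]
R11: Y=0.5682 on G[8,9]
V1: row V3−V4=8.74, i_V1 at 3,4
solve → V1=0.7709, V2=0.7723, V3=0.7723, V4=-7.968, V5=0.7418, V6=0.7511, V7=-58.68, V8=-1.776, V9=-1.776, V10=-1.776
aux → i_L1=0.000, i_L2=0.000, i_L3=0.8961, i_V1=-0.4600

-7.968 V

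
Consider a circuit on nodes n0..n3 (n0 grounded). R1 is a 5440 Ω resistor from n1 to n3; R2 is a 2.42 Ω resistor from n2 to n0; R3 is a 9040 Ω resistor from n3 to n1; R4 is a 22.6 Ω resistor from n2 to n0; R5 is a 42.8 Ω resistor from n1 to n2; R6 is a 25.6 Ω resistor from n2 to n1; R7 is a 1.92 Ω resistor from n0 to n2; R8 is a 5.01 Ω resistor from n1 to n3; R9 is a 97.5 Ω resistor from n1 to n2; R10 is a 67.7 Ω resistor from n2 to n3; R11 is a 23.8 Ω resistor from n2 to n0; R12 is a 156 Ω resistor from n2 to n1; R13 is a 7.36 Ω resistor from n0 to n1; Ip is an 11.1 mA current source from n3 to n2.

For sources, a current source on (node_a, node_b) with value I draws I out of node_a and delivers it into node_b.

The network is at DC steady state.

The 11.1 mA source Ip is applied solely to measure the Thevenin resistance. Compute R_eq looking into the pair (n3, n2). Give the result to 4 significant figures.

R_eq = 8.734 Ω

Apply KCL at each of the 3 non-ground nodes and solve the resulting linear system.
Node n1: branches {R1, R3, R5, R6, R8, R9, R12, R13} → V_1 = -0.04287
Node n2: branches {R2, R4, R5, R6, R7, R9, R10, R11, R12, Ip} → V_2 = 0.005709
Node n3: branches {R1, R3, R8, R10, Ip} → V_3 = -0.09124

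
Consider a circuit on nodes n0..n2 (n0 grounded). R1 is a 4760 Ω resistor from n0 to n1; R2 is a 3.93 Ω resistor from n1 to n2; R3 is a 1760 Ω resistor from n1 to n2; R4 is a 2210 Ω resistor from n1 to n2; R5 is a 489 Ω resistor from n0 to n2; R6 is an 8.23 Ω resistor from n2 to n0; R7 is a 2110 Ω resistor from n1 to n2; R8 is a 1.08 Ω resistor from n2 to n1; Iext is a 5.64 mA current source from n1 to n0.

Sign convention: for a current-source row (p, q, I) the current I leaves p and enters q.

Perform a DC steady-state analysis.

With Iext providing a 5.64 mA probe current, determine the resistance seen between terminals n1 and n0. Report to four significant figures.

R_eq = 8.923 Ω

MNA unknowns: 2 node voltages V₁..V_2
R1: Y=0.0002101 on G[0,1]
R2: Y=0.2545 on G[1,2]
R3: Y=0.0005682 on G[1,2]
R4: Y=0.0004525 on G[1,2]
R5: Y=0.002045 on G[0,2]
R6: Y=0.1215 on G[2,0]
R7: Y=0.0004739 on G[1,2]
R8: Y=0.9259 on G[2,1]
Iext: z[1]−=0.00564, z[0]+=0.00564
solve → V1=-0.05033, V2=-0.04556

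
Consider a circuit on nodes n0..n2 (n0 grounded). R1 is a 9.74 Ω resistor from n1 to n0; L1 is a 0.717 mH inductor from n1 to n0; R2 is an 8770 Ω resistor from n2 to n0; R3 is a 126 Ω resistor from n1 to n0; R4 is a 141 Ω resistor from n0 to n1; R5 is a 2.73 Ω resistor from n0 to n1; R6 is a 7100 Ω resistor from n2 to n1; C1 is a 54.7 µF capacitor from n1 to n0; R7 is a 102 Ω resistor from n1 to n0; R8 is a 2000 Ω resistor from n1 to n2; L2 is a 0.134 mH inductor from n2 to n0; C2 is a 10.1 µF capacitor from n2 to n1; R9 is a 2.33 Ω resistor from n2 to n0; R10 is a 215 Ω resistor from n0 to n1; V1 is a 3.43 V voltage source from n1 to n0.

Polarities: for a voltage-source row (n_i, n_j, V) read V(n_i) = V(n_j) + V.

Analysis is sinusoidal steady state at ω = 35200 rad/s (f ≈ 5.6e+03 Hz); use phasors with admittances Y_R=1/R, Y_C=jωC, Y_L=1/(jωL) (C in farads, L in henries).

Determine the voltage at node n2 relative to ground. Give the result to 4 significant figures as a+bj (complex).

0.8564+2.550j V

Apply KCL at each of the 2 non-ground nodes and solve the resulting linear system.
Node n1: branches {R1, L1, R3, R4, R5, R6, C1, R7, R8, C2, R10, V1} → V_1 = 3.430+0.000j
Node n2: branches {R2, R6, R8, L2, C2, R9} → V_2 = 0.8564+2.550j
Source currents: i(V1)=-2.618-7.382j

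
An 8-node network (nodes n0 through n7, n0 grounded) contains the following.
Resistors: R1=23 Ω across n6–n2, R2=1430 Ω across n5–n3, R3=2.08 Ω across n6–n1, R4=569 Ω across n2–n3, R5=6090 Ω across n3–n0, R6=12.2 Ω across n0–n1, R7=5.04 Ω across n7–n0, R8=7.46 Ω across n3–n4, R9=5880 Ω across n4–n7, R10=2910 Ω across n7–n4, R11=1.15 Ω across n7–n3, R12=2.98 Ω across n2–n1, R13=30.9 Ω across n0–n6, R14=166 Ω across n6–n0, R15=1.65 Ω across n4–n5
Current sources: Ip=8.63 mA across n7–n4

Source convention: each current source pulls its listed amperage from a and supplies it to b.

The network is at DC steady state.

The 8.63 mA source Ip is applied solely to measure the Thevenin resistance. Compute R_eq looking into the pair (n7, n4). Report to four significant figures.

R_eq = 8.531 Ω

MNA unknowns: 7 node voltages V₁..V_7
R1: Y=0.04348 on G[6,2]
R2: Y=0.0006993 on G[5,3]
R3: Y=0.4808 on G[6,1]
R4: Y=0.001757 on G[2,3]
R5: Y=0.0001642 on G[3,0]
R6: Y=0.08197 on G[0,1]
R7: Y=0.1984 on G[7,0]
R8: Y=0.1340 on G[3,4]
R9: Y=0.0001701 on G[4,7]
R10: Y=0.0003436 on G[7,4]
R11: Y=0.8696 on G[7,3]
R12: Y=0.3356 on G[2,1]
R13: Y=0.03236 on G[0,6]
R14: Y=0.006024 on G[6,0]
R15: Y=0.6061 on G[4,5]
Ip: z[7]−=0.00863, z[4]+=0.00863
solve → V1=0.0001419, V2=0.0001856, V3=0.009767, V4=0.07353, V5=0.07346, V6=0.0001356, V7=-9.295e-05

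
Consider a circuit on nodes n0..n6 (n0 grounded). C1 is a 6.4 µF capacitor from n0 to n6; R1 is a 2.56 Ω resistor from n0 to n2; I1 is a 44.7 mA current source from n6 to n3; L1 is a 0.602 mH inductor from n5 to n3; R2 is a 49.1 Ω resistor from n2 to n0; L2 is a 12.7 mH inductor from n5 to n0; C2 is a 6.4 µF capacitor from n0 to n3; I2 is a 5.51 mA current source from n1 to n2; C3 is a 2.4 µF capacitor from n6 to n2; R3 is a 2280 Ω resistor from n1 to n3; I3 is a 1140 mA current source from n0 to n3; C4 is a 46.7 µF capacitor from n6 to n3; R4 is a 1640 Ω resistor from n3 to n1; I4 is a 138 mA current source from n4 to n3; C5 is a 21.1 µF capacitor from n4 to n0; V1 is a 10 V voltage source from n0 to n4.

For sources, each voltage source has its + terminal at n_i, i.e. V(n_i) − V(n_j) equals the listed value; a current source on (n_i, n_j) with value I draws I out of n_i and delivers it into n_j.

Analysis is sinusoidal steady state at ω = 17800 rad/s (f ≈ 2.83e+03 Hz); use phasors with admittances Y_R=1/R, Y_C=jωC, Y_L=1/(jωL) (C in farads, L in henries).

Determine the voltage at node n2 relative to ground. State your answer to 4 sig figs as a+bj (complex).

MNA unknowns: 6 node voltages V₁..V_6 plus 1 source current (V1)
C1: Y=0.000+0.1139j on G[0,6]
R1: Y=0.3906+0.000j on G[0,2]
I1: z[6]−=0.0447, z[3]+=0.0447
L1: Y=0.000-0.09332j on G[5,3]
R2: Y=0.02037+0.000j on G[2,0]
L2: Y=0.000-0.004424j on G[5,0]
C2: Y=0.000+0.1139j on G[0,3]
I2: z[1]−=0.00551, z[2]+=0.00551
C3: Y=0.000+0.04272j on G[6,2]
R3: Y=0.0004386+0.000j on G[1,3]
I3: z[0]−=1.14, z[3]+=1.14
C4: Y=0.000+0.8313j on G[6,3]
R4: Y=0.0006098+0.000j on G[3,1]
I4: z[4]−=0.138, z[3]+=0.138
C5: Y=0.000+0.3756j on G[4,0]
V1: row V0−V4=10, i_V1 at 0,4
solve → V1=-5.186-5.304j, V2=0.4686-0.04050j, V3=0.06975-5.304j, V4=-10.00+0.000j, V5=0.06660-5.064j, V6=0.07896-4.420j
aux → i_V1=0.1380-3.756j

0.4686-0.04050j V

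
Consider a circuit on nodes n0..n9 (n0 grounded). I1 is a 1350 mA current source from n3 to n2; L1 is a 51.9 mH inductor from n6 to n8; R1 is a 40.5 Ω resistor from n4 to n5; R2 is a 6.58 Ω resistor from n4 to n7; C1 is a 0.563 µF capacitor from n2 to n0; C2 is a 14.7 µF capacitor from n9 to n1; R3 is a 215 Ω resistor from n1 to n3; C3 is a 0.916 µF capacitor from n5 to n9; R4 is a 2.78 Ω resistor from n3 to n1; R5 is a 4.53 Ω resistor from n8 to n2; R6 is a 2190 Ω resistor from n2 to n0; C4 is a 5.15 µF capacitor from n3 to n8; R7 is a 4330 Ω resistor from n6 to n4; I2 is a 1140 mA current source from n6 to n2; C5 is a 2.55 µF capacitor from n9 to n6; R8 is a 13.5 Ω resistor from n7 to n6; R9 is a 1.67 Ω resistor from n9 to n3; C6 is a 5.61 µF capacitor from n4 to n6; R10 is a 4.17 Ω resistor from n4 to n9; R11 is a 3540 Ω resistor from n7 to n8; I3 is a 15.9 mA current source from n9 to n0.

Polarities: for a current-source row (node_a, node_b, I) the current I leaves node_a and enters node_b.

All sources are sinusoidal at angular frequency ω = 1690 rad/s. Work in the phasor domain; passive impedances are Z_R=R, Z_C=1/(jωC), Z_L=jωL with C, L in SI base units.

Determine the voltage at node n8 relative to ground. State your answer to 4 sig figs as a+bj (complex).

-17.87+13.58j V

Element admittances at ω=1690 rad/s:
  I1: injects 1.35 A into n2 (from n3)
  Y(L1) = 0.000-0.01140j S between n6,n8
  Y(R1) = 0.02469+0.000j S between n4,n5
  Y(R2) = 0.1520+0.000j S between n4,n7
  Y(C1) = 0.000+0.0009515j S between n2,n0
  Y(C2) = 0.000+0.02484j S between n9,n1
  Y(R3) = 0.004651+0.000j S between n1,n3
  Y(C3) = 0.000+0.001548j S between n5,n9
  Y(R4) = 0.3597+0.000j S between n3,n1
  Y(R5) = 0.2208+0.000j S between n8,n2
  Y(R6) = 0.0004566+0.000j S between n2,n0
  Y(C4) = 0.000+0.008703j S between n3,n8
  Y(R7) = 0.0002309+0.000j S between n6,n4
  I2: injects 1.14 A into n2 (from n6)
  Y(C5) = 0.000+0.004309j S between n9,n6
  Y(R8) = 0.07407+0.000j S between n7,n6
  Y(R9) = 0.5988+0.000j S between n9,n3
  Y(C6) = 0.000+0.009481j S between n4,n6
  Y(R10) = 0.2398+0.000j S between n4,n9
  Y(R11) = 0.0002825+0.000j S between n7,n8
  I3: injects 0.0159 A into n0 (from n9)
Assemble and solve the 9×9 MNA system:
  V(n1)=-444.9-371.5j  V(n2)=-6.518+13.58j  V(n3)=-445.4-372.0j  V(n4)=-420.3-395.6j  V(n5)=-421.4-396.7j  V(n6)=-355.1-491.2j  V(n7)=-398.5-426.4j  V(n8)=-17.87+13.58j  V(n9)=-437.8-378.5j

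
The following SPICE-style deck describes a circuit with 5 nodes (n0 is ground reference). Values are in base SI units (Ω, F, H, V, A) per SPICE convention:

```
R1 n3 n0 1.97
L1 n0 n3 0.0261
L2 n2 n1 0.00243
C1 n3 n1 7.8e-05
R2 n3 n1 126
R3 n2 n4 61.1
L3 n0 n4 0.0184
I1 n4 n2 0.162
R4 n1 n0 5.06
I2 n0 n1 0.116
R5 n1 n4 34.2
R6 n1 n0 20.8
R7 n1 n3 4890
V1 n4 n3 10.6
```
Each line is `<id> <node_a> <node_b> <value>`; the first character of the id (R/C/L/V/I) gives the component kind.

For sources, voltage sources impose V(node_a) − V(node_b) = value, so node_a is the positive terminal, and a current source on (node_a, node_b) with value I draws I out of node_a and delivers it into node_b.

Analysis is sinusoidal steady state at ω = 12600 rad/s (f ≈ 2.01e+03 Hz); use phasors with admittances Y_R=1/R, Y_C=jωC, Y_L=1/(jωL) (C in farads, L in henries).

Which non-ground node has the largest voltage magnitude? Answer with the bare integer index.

4

Apply KCL at each of the 4 non-ground nodes and solve the resulting linear system.
Node n1: branches {L2, C1, R2, R4, I2, R5, R6, R7} → V_1 = 0.1484-0.3919j
Node n2: branches {L2, R3, I1} → V_2 = 3.994+7.955j
Node n3: branches {R1, L1, C1, R2, R7, V1} → V_3 = 0.1526+0.2820j
Node n4: branches {R3, L3, I1, R5, V1} → V_4 = 10.75+0.2820j
Source currents: i(V1)=-0.5839+0.1523j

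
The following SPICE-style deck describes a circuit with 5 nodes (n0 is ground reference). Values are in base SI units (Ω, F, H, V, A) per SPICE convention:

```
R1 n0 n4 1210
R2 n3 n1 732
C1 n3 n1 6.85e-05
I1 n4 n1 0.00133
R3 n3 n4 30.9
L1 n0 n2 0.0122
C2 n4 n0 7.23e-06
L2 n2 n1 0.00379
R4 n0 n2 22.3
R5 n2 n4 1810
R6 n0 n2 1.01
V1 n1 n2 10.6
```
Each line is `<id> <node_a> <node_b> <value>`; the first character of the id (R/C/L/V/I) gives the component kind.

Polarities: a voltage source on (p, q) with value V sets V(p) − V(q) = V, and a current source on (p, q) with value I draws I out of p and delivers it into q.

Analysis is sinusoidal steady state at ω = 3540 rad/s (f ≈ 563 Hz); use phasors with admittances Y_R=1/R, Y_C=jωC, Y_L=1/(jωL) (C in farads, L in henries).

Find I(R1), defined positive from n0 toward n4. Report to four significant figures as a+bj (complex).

Apply KCL at each of the 4 non-ground nodes and solve the resulting linear system.
Node n1: branches {R2, C1, I1, L2, V1} → V_1 = 10.49-0.1507j
Node n2: branches {L1, L2, R4, R5, R6, V1} → V_2 = -0.1086-0.1507j
Node n3: branches {R2, C1, R3} → V_3 = 9.865+0.3432j
Node n4: branches {R1, I1, R3, C2, R5} → V_4 = 6.137-4.329j
Source currents: i(V1)=-0.1193+0.6389j

-0.005072+0.003577j A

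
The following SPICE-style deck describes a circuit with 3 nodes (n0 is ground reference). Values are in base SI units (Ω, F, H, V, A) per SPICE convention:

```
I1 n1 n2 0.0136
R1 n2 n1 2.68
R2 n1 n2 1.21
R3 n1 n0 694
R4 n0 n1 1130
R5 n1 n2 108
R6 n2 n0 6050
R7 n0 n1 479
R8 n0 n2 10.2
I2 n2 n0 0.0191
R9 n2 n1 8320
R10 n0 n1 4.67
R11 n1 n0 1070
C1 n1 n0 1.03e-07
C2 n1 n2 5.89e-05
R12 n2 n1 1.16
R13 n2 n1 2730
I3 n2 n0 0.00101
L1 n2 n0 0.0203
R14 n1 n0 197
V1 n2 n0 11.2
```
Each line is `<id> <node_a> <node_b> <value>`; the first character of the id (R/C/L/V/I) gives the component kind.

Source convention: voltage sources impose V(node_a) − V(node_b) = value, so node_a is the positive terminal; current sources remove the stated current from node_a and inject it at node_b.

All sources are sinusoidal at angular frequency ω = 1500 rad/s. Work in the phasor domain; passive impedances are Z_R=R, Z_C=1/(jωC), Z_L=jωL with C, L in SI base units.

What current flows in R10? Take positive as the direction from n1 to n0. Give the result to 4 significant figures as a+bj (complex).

MNA unknowns: 2 node voltages V₁..V_2 plus 1 source current (V1)
I1: z[1]−=0.0136, z[2]+=0.0136
R1: Y=0.3731+0.000j on G[2,1]
R2: Y=0.8264+0.000j on G[1,2]
R3: Y=0.001441+0.000j on G[1,0]
R4: Y=0.0008850+0.000j on G[0,1]
R5: Y=0.009259+0.000j on G[1,2]
R6: Y=0.0001653+0.000j on G[2,0]
R7: Y=0.002088+0.000j on G[0,1]
R8: Y=0.09804+0.000j on G[0,2]
I2: z[2]−=0.0191, z[0]+=0.0191
R9: Y=0.0001202+0.000j on G[2,1]
R10: Y=0.2141+0.000j on G[0,1]
R11: Y=0.0009346+0.000j on G[1,0]
C1: Y=0.000+0.0001545j on G[1,0]
C2: Y=0.000+0.08835j on G[1,2]
R12: Y=0.8621+0.000j on G[2,1]
R13: Y=0.0003663+0.000j on G[2,1]
I3: z[2]−=0.00101, z[0]+=0.00101
L1: Y=0.000-0.03284j on G[2,0]
R14: Y=0.005076+0.000j on G[1,0]
V1: row V2−V0=11.2, i_V1 at 2,0
solve → V1=10.10+0.04164j, V2=11.20+0.000j
aux → i_V1=-3.388+0.3569j

2.163+0.008916j A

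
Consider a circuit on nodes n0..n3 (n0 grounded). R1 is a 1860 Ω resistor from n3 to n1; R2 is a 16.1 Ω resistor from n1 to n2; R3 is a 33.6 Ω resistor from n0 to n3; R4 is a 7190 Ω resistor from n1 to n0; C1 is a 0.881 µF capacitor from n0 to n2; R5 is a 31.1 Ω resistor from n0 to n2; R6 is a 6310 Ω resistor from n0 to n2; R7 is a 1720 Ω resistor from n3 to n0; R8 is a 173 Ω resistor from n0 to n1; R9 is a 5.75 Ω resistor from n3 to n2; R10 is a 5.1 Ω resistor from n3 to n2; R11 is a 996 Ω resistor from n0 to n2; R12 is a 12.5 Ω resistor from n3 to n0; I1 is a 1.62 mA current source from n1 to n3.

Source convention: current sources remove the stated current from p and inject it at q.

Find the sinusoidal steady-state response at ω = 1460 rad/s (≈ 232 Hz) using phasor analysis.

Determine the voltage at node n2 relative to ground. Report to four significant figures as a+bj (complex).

-0.001852+1.925e-05j V

Element admittances at ω=1460 rad/s:
  Y(R1) = 0.0005376+0.000j S between n3,n1
  Y(R2) = 0.06211+0.000j S between n1,n2
  Y(R3) = 0.02976+0.000j S between n0,n3
  Y(R4) = 0.0001391+0.000j S between n1,n0
  Y(C1) = 0.000+0.001286j S between n0,n2
  Y(R5) = 0.03215+0.000j S between n0,n2
  Y(R6) = 0.0001585+0.000j S between n0,n2
  Y(R7) = 0.0005814+0.000j S between n3,n0
  Y(R8) = 0.005780+0.000j S between n0,n1
  Y(R9) = 0.1739+0.000j S between n3,n2
  Y(R10) = 0.1961+0.000j S between n3,n2
  Y(R11) = 0.001004+0.000j S between n0,n2
  Y(R12) = 0.08000+0.000j S between n3,n0
  I1: injects 0.00162 A into n3 (from n1)
Assemble and solve the 3×3 MNA system:
  V(n1)=-0.02529+1.755e-05j  V(n2)=-0.001852+1.925e-05j  V(n3)=0.001916+1.483e-05j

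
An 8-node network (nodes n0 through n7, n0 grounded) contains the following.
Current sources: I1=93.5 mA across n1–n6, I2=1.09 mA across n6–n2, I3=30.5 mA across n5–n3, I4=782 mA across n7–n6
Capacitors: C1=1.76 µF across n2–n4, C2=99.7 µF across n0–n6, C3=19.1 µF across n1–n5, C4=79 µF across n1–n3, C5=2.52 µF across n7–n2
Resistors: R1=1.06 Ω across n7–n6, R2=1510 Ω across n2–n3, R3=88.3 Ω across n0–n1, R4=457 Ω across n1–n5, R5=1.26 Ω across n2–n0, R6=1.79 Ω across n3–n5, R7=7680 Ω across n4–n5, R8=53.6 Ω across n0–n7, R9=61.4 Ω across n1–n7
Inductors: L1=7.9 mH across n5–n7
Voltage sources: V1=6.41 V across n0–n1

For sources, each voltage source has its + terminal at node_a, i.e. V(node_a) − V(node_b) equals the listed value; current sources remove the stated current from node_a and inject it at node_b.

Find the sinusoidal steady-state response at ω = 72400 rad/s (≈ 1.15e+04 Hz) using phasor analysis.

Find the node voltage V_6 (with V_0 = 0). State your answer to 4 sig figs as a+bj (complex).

Apply KCL at each of the 7 non-ground nodes and solve the resulting linear system.
Node n1: branches {I1, R3, R4, C3, C4, R9, V1} → V_1 = -6.410+0.000j
Node n2: branches {I2, C1, R2, R5, C5} → V_2 = -0.07692-0.1727j
Node n3: branches {R2, I3, C4, R6} → V_3 = -6.408-0.004442j
Node n4: branches {C1, R7} → V_4 = -0.07673-0.1662j
Node n5: branches {L1, R4, I3, C3, R6, R7} → V_5 = -6.425+0.01456j
Node n6: branches {I1, I2, R1, C2, I4} → V_6 = 0.01968-0.01023j
Node n7: branches {R1, L1, I4, R8, R9, C5} → V_7 = -0.8289+0.1404j
Source currents: i(V1)=-0.07523+0.007633j

0.01968-0.01023j V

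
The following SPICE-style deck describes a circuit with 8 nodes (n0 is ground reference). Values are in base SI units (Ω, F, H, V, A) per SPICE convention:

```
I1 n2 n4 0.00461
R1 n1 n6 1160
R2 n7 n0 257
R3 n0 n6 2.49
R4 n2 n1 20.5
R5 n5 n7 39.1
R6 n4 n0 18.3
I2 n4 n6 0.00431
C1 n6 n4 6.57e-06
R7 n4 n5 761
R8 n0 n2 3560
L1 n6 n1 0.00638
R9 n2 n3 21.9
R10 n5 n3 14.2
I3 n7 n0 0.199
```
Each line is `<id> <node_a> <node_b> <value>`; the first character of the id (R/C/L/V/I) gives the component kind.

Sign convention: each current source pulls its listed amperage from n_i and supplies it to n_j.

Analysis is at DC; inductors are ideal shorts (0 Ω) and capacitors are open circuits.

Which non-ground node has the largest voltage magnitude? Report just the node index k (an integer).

MNA unknowns: 7 node voltages V₁..V_7 plus 1 source current (L1)
I1: z[2]−=0.00461, z[4]+=0.00461
R1: Y=0.0008621 on G[1,6]
R2: Y=0.003891 on G[7,0]
R3: Y=0.4016 on G[0,6]
R4: Y=0.04878 on G[2,1]
R5: Y=0.02558 on G[5,7]
R6: Y=0.05464 on G[4,0]
I2: z[4]−=0.00431, z[6]+=0.00431
C1: Y=0.000 on G[6,4]
R7: Y=0.001314 on G[4,5]
R8: Y=0.0002809 on G[0,2]
L1: row V6−V1=0, i_L1 at 6,1
R9: Y=0.04566 on G[2,3]
R10: Y=0.07042 on G[5,3]
I3: z[7]−=0.199, z[0]+=0.199
solve → V1=-0.3350, V2=-3.182, V3=-6.142, V4=-0.1839, V5=-8.061, V6=-0.3350, V7=-13.75
aux → i_L1=0.1389

7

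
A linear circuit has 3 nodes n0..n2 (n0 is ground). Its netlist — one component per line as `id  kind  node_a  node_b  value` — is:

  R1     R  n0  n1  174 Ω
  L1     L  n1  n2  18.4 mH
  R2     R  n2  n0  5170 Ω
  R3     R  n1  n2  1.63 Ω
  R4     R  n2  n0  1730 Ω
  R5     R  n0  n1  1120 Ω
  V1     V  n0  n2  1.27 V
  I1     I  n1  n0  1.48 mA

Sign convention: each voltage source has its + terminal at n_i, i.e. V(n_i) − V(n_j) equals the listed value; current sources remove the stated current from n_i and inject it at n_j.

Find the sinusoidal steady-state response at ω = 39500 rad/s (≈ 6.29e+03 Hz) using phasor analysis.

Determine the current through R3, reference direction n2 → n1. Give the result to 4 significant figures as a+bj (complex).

-0.006878-1.526e-05j A

Element admittances at ω=39500 rad/s:
  Y(R1) = 0.005747+0.000j S between n0,n1
  Y(L1) = 0.000-0.001376j S between n1,n2
  Y(R2) = 0.0001934+0.000j S between n2,n0
  Y(R3) = 0.6135+0.000j S between n1,n2
  Y(R4) = 0.0005780+0.000j S between n2,n0
  Y(R5) = 0.0008929+0.000j S between n0,n1
  V1: constraint V(n0)−V(n2) = 1.27
  I1: injects 0.00148 A into n0 (from n1)
Assemble and solve the 3×3 MNA system:
  V(n1)=-1.259+2.488e-05j  V(n2)=-1.270+0.000j
  i(V1)=-0.007858+1.652e-07j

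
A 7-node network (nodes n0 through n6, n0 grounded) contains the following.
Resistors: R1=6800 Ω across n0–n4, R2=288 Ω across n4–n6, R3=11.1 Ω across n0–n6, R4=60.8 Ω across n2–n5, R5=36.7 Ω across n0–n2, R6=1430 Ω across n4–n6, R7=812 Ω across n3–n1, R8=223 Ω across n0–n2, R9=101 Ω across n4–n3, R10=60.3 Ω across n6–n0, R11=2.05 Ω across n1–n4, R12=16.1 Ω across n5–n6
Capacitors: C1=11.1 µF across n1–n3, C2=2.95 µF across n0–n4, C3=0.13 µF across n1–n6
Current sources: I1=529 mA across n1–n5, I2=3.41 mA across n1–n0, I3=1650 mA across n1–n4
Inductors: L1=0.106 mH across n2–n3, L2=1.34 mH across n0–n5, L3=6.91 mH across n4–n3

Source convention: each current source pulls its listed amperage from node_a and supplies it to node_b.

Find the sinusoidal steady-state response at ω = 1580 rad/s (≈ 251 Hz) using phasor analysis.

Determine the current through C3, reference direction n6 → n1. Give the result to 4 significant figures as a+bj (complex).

Element admittances at ω=1580 rad/s:
  Y(R1) = 0.0001471+0.000j S between n0,n4
  Y(R2) = 0.003472+0.000j S between n4,n6
  Y(R3) = 0.09009+0.000j S between n0,n6
  Y(R4) = 0.01645+0.000j S between n2,n5
  Y(C1) = 0.000+0.01754j S between n1,n3
  I1: injects 0.529 A into n5 (from n1)
  Y(L1) = 0.000-5.971j S between n2,n3
  Y(R5) = 0.02725+0.000j S between n0,n2
  Y(R6) = 0.0006993+0.000j S between n4,n6
  Y(R7) = 0.001232+0.000j S between n3,n1
  Y(R8) = 0.004484+0.000j S between n0,n2
  Y(L2) = 0.000-0.4723j S between n0,n5
  Y(C2) = 0.000+0.004661j S between n0,n4
  Y(R9) = 0.009901+0.000j S between n4,n3
  Y(C3) = 0.000+0.0002054j S between n1,n6
  Y(R10) = 0.01658+0.000j S between n6,n0
  I2: injects 0.00341 A into n0 (from n1)
  Y(L3) = 0.000-0.09159j S between n4,n3
  Y(R11) = 0.4878+0.000j S between n1,n4
  Y(R12) = 0.06211+0.000j S between n5,n6
  I3: injects 1.65 A into n4 (from n1)
Assemble and solve the 6×6 MNA system:
  V(n1)=-18.11-3.845j  V(n2)=-10.28+2.005j  V(n3)=-10.29+1.922j  V(n4)=-13.45-4.148j  V(n5)=0.03142+0.7163j  V(n6)=-0.3084+0.1360j

-0.0008177+0.003657j A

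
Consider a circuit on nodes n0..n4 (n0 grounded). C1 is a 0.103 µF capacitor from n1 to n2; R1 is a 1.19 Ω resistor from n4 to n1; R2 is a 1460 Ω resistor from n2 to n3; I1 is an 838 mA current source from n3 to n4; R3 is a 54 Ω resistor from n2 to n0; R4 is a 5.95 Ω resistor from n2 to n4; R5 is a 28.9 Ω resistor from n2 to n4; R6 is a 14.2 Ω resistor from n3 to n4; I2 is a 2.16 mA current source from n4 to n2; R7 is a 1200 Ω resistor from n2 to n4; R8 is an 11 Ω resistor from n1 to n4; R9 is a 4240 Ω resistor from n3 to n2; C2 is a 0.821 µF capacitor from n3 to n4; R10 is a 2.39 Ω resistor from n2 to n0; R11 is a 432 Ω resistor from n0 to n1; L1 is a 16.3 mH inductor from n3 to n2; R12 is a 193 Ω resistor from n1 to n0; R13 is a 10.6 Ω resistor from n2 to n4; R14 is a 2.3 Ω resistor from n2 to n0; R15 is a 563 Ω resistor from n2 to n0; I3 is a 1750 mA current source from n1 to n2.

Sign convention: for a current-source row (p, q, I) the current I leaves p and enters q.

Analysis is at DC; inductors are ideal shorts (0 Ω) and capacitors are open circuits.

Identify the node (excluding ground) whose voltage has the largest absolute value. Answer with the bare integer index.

Apply KCL at each of the 4 non-ground nodes and solve the resulting linear system.
Node n1: branches {C1, R1, R8, R11, R12, I3} → V_1 = -4.206
Node n2: branches {C1, R2, R3, R4, R5, I2, R7, R9, R10, L1, R13, R14, R15, I3} → V_2 = 0.03610
Node n3: branches {R2, I1, R6, R9, C2, L1} → V_3 = 0.03610
Node n4: branches {R1, I1, R4, R5, R6, I2, R7, R8, C2, R13} → V_4 = -2.361
Source currents: i(L1)=-1.007

1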